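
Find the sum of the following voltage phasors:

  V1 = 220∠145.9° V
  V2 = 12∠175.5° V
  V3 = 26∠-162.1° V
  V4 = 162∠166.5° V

Step 1 — Convert each phasor to rectangular form:
  V1 = 220·(cos(145.9°) + j·sin(145.9°)) = -182.2 + j123.3 V
  V2 = 12·(cos(175.5°) + j·sin(175.5°)) = -11.96 + j0.9415 V
  V3 = 26·(cos(-162.1°) + j·sin(-162.1°)) = -24.74 - j7.991 V
  V4 = 162·(cos(166.5°) + j·sin(166.5°)) = -157.5 + j37.82 V
Step 2 — Sum components: V_total = -376.4 + j154.1 V.
Step 3 — Convert to polar: |V_total| = 406.7 V, ∠V_total = 157.7°.

V_total = 406.7∠157.7° V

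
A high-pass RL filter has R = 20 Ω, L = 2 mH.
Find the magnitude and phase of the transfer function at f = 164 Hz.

Step 1 — Angular frequency: ω = 2π·164 = 1030 rad/s.
Step 2 — Transfer function: H(jω) = jωL/(R + jωL).
Step 3 — Numerator jωL = j·2.061; denominator R + jωL = 20 + j2.061.
Step 4 — H = 0.01051 + j0.102.
Step 5 — Magnitude: |H| = 0.1025 (-19.8 dB); phase: φ = 84.1°.

|H| = 0.1025 (-19.8 dB), φ = 84.1°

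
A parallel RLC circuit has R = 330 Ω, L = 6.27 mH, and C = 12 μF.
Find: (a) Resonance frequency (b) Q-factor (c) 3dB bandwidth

Step 1 — Resonance: ω₀ = 1/√(LC) = 1/√(0.00627·1.2e-05) = 3646 rad/s.
Step 2 — f₀ = ω₀/(2π) = 580.2 Hz.
Step 3 — Parallel Q: Q = R/(ω₀L) = 330/(3646·0.00627) = 14.44.
Step 4 — Bandwidth: Δω = ω₀/Q = 252.5 rad/s; BW = Δω/(2π) = 40.19 Hz.

(a) f₀ = 580.2 Hz  (b) Q = 14.44  (c) BW = 40.19 Hz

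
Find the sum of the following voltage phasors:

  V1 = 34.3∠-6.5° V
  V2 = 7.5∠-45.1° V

Step 1 — Convert each phasor to rectangular form:
  V1 = 34.3·(cos(-6.5°) + j·sin(-6.5°)) = 34.08 - j3.883 V
  V2 = 7.5·(cos(-45.1°) + j·sin(-45.1°)) = 5.294 - j5.313 V
Step 2 — Sum components: V_total = 39.37 - j9.195 V.
Step 3 — Convert to polar: |V_total| = 40.43 V, ∠V_total = -13.1°.

V_total = 40.43∠-13.1° V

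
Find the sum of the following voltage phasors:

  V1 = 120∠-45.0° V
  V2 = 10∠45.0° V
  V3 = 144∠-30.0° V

Step 1 — Convert each phasor to rectangular form:
  V1 = 120·(cos(-45.0°) + j·sin(-45.0°)) = 84.85 - j84.85 V
  V2 = 10·(cos(45.0°) + j·sin(45.0°)) = 7.071 + j7.071 V
  V3 = 144·(cos(-30.0°) + j·sin(-30.0°)) = 124.7 - j72 V
Step 2 — Sum components: V_total = 216.6 - j149.8 V.
Step 3 — Convert to polar: |V_total| = 263.4 V, ∠V_total = -34.7°.

V_total = 263.4∠-34.7° V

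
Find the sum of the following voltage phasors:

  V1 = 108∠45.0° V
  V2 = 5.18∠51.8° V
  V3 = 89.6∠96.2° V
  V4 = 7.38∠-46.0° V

Step 1 — Convert each phasor to rectangular form:
  V1 = 108·(cos(45.0°) + j·sin(45.0°)) = 76.37 + j76.37 V
  V2 = 5.18·(cos(51.8°) + j·sin(51.8°)) = 3.203 + j4.071 V
  V3 = 89.6·(cos(96.2°) + j·sin(96.2°)) = -9.677 + j89.08 V
  V4 = 7.38·(cos(-46.0°) + j·sin(-46.0°)) = 5.127 - j5.309 V
Step 2 — Sum components: V_total = 75.02 + j164.2 V.
Step 3 — Convert to polar: |V_total| = 180.5 V, ∠V_total = 65.4°.

V_total = 180.5∠65.4° V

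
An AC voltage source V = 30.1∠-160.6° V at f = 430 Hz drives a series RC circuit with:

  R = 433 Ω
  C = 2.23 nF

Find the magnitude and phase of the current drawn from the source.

Step 1 — Angular frequency: ω = 2π·f = 2π·430 = 2702 rad/s.
Step 2 — Component impedances:
  R: Z = R = 433 Ω
  C: Z = 1/(jωC) = -j/(ω·C) = 0 - j1.66e+05 Ω
Step 3 — Series combination: Z_total = R + C = 433 - j1.66e+05 Ω = 1.66e+05∠-89.9° Ω.
Step 4 — Source phasor: V = 30.1∠-160.6° V = -28.39 - j9.998 V.
Step 5 — Ohm's law: I = V / Z_total = (-28.39 - j9.998) / (433 - j1.66e+05) = 5.979e-05 - j0.0001712 A.
Step 6 — Convert to polar: |I| = 0.0001814 A, ∠I = -70.7°.

I = 0.0001814∠-70.7° A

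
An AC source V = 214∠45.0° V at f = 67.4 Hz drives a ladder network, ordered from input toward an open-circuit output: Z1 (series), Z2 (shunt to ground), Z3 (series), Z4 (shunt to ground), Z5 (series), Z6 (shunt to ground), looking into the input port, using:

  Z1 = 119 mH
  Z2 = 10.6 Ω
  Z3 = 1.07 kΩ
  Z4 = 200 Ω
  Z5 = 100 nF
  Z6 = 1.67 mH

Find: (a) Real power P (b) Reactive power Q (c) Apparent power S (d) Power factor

Step 1 — Angular frequency: ω = 2π·f = 2π·67.4 = 423.5 rad/s.
Step 2 — Component impedances:
  Z1: Z = jωL = j·423.5·0.119 = 0 + j50.39 Ω
  Z2: Z = R = 10.6 Ω
  Z3: Z = R = 1070 Ω
  Z4: Z = R = 200 Ω
  Z5: Z = 1/(jωC) = -j/(ω·C) = 0 - j2.361e+04 Ω
  Z6: Z = jωL = j·423.5·0.00167 = 0 + j0.7072 Ω
Step 3 — Ladder network (open output): work backward from the far end, alternating series and parallel combinations. Z_in = 10.51 + j50.39 Ω = 51.48∠78.2° Ω.
Step 4 — Source phasor: V = 214∠45.0° V = 151.3 + j151.3 V.
Step 5 — Current: I = V / Z = 3.478 - j2.277 A = 4.157∠-33.2° A.
Step 6 — Complex power: S = V·I* = 181.7 + j870.9 VA.
Step 7 — Real power: P = Re(S) = 181.7 W.
Step 8 — Reactive power: Q = Im(S) = 870.9 VAR.
Step 9 — Apparent power: |S| = 889.6 VA.
Step 10 — Power factor: PF = P/|S| = 0.2042 (lagging).

(a) P = 181.7 W  (b) Q = 870.9 VAR  (c) S = 889.6 VA  (d) PF = 0.2042 (lagging)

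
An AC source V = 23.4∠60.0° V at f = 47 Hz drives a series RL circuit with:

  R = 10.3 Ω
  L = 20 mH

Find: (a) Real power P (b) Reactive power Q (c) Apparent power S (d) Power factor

Step 1 — Angular frequency: ω = 2π·f = 2π·47 = 295.3 rad/s.
Step 2 — Component impedances:
  R: Z = R = 10.3 Ω
  L: Z = jωL = j·295.3·0.02 = 0 + j5.906 Ω
Step 3 — Series combination: Z_total = R + L = 10.3 + j5.906 Ω = 11.87∠29.8° Ω.
Step 4 — Source phasor: V = 23.4∠60.0° V = 11.7 + j20.26 V.
Step 5 — Current: I = V / Z = 1.704 + j0.9905 A = 1.971∠30.2° A.
Step 6 — Complex power: S = V·I* = 40.01 + j22.94 VA.
Step 7 — Real power: P = Re(S) = 40.01 W.
Step 8 — Reactive power: Q = Im(S) = 22.94 VAR.
Step 9 — Apparent power: |S| = 46.12 VA.
Step 10 — Power factor: PF = P/|S| = 0.8675 (lagging).

(a) P = 40.01 W  (b) Q = 22.94 VAR  (c) S = 46.12 VA  (d) PF = 0.8675 (lagging)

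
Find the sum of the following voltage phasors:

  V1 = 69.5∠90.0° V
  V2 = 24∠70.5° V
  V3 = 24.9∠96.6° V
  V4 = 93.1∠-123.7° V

Step 1 — Convert each phasor to rectangular form:
  V1 = 69.5·(cos(90.0°) + j·sin(90.0°)) = 0 + j69.5 V
  V2 = 24·(cos(70.5°) + j·sin(70.5°)) = 8.011 + j22.62 V
  V3 = 24.9·(cos(96.6°) + j·sin(96.6°)) = -2.862 + j24.73 V
  V4 = 93.1·(cos(-123.7°) + j·sin(-123.7°)) = -51.66 - j77.45 V
Step 2 — Sum components: V_total = -46.51 + j39.4 V.
Step 3 — Convert to polar: |V_total| = 60.95 V, ∠V_total = 139.7°.

V_total = 60.95∠139.7° V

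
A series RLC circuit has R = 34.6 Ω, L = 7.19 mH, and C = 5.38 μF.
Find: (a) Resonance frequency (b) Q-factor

Step 1 — Resonance condition Im(Z)=0 gives ω₀ = 1/√(LC).
Step 2 — ω₀ = 1/√(0.00719·5.38e-06) = 5084 rad/s.
Step 3 — f₀ = ω₀/(2π) = 809.2 Hz.
Step 4 — Series Q: Q = ω₀L/R = 5084·0.00719/34.6 = 1.057.

(a) f₀ = 809.2 Hz  (b) Q = 1.057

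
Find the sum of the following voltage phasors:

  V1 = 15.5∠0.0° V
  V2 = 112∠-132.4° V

Step 1 — Convert each phasor to rectangular form:
  V1 = 15.5·(cos(0.0°) + j·sin(0.0°)) = 15.5 V
  V2 = 112·(cos(-132.4°) + j·sin(-132.4°)) = -75.52 - j82.71 V
Step 2 — Sum components: V_total = -60.02 - j82.71 V.
Step 3 — Convert to polar: |V_total| = 102.2 V, ∠V_total = -126.0°.

V_total = 102.2∠-126.0° V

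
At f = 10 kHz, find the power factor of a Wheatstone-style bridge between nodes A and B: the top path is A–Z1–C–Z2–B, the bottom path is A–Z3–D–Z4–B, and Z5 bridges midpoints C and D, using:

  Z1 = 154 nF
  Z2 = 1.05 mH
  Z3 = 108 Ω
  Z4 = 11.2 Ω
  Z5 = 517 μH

Step 1 — Angular frequency: ω = 2π·f = 2π·1e+04 = 6.283e+04 rad/s.
Step 2 — Component impedances:
  Z1: Z = 1/(jωC) = -j/(ω·C) = 0 - j103.3 Ω
  Z2: Z = jωL = j·6.283e+04·0.00105 = 0 + j65.97 Ω
  Z3: Z = R = 108 Ω
  Z4: Z = R = 11.2 Ω
  Z5: Z = jωL = j·6.283e+04·0.000517 = 0 + j32.48 Ω
Step 3 — Bridge requires nodal analysis (the Z5 bridge couples midpoints C and D, so the two paths cannot be reduced to a simple series/parallel combination). Setting node B to ground and injecting 1 A at node A, the 3-node admittance system at A, C, D solves to V_A = Z_AB = 46.12 - j53.99 Ω = 71∠-49.5° Ω.
Step 4 — Power factor: PF = cos(φ) = Re(Z)/|Z| = 46.115/71.004 = 0.6495.
Step 5 — Type: Im(Z) = -53.99 ⇒ leading (phase φ = -49.5°).

PF = 0.6495 (leading, φ = -49.5°)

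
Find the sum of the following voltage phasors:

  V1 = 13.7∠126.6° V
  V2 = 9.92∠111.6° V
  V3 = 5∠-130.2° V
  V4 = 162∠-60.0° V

Step 1 — Convert each phasor to rectangular form:
  V1 = 13.7·(cos(126.6°) + j·sin(126.6°)) = -8.168 + j11 V
  V2 = 9.92·(cos(111.6°) + j·sin(111.6°)) = -3.652 + j9.223 V
  V3 = 5·(cos(-130.2°) + j·sin(-130.2°)) = -3.227 - j3.819 V
  V4 = 162·(cos(-60.0°) + j·sin(-60.0°)) = 81 - j140.3 V
Step 2 — Sum components: V_total = 65.95 - j123.9 V.
Step 3 — Convert to polar: |V_total| = 140.4 V, ∠V_total = -62.0°.

V_total = 140.4∠-62.0° V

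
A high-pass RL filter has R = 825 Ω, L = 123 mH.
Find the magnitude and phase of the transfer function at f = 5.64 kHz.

Step 1 — Angular frequency: ω = 2π·5640 = 3.544e+04 rad/s.
Step 2 — Transfer function: H(jω) = jωL/(R + jωL).
Step 3 — Numerator jωL = j·4359; denominator R + jωL = 825 + j4359.
Step 4 — H = 0.9654 + j0.1827.
Step 5 — Magnitude: |H| = 0.9826 (-0.2 dB); phase: φ = 10.7°.

|H| = 0.9826 (-0.2 dB), φ = 10.7°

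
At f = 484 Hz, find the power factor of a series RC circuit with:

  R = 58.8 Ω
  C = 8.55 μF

Step 1 — Angular frequency: ω = 2π·f = 2π·484 = 3041 rad/s.
Step 2 — Component impedances:
  R: Z = R = 58.8 Ω
  C: Z = 1/(jωC) = -j/(ω·C) = 0 - j38.46 Ω
Step 3 — Series combination: Z_total = R + C = 58.8 - j38.46 Ω = 70.26∠-33.2° Ω.
Step 4 — Power factor: PF = cos(φ) = Re(Z)/|Z| = 58.8/70.26 = 0.8369.
Step 5 — Type: Im(Z) = -38.46 ⇒ leading (phase φ = -33.2°).

PF = 0.8369 (leading, φ = -33.2°)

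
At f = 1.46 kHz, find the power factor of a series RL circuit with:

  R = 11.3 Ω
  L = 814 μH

Step 1 — Angular frequency: ω = 2π·f = 2π·1460 = 9173 rad/s.
Step 2 — Component impedances:
  R: Z = R = 11.3 Ω
  L: Z = jωL = j·9173·0.000814 = 0 + j7.467 Ω
Step 3 — Series combination: Z_total = R + L = 11.3 + j7.467 Ω = 13.54∠33.5° Ω.
Step 4 — Power factor: PF = cos(φ) = Re(Z)/|Z| = 11.3/13.544 = 0.8343.
Step 5 — Type: Im(Z) = 7.467 ⇒ lagging (phase φ = 33.5°).

PF = 0.8343 (lagging, φ = 33.5°)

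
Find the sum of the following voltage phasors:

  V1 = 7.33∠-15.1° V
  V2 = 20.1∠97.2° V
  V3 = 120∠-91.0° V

Step 1 — Convert each phasor to rectangular form:
  V1 = 7.33·(cos(-15.1°) + j·sin(-15.1°)) = 7.077 - j1.909 V
  V2 = 20.1·(cos(97.2°) + j·sin(97.2°)) = -2.519 + j19.94 V
  V3 = 120·(cos(-91.0°) + j·sin(-91.0°)) = -2.094 - j120 V
Step 2 — Sum components: V_total = 2.463 - j101.9 V.
Step 3 — Convert to polar: |V_total| = 102 V, ∠V_total = -88.6°.

V_total = 102∠-88.6° V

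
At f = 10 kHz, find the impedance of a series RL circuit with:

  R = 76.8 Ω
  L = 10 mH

Step 1 — Angular frequency: ω = 2π·f = 2π·1e+04 = 6.283e+04 rad/s.
Step 2 — Component impedances:
  R: Z = R = 76.8 Ω
  L: Z = jωL = j·6.283e+04·0.01 = 0 + j628.3 Ω
Step 3 — Series combination: Z_total = R + L = 76.8 + j628.3 Ω = 633∠83.0° Ω.

Z = 76.8 + j628.3 Ω = 633∠83.0° Ω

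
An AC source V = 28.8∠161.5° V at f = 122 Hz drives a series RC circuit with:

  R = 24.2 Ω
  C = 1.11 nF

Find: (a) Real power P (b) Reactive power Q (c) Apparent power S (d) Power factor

Step 1 — Angular frequency: ω = 2π·f = 2π·122 = 766.5 rad/s.
Step 2 — Component impedances:
  R: Z = R = 24.2 Ω
  C: Z = 1/(jωC) = -j/(ω·C) = 0 - j1.175e+06 Ω
Step 3 — Series combination: Z_total = R + C = 24.2 - j1.175e+06 Ω = 1.175e+06∠-90.0° Ω.
Step 4 — Source phasor: V = 28.8∠161.5° V = -27.31 + j9.138 V.
Step 5 — Current: I = V / Z = -7.776e-06 - j2.324e-05 A = 2.451e-05∠-108.5° A.
Step 6 — Complex power: S = V·I* = 1.453e-08 - j0.0007057 VA.
Step 7 — Real power: P = Re(S) = 1.453e-08 W.
Step 8 — Reactive power: Q = Im(S) = -0.0007057 VAR.
Step 9 — Apparent power: |S| = 0.0007057 VA.
Step 10 — Power factor: PF = P/|S| = 2.059e-05 (leading).

(a) P = 1.453e-08 W  (b) Q = -0.0007057 VAR  (c) S = 0.0007057 VA  (d) PF = 2.059e-05 (leading)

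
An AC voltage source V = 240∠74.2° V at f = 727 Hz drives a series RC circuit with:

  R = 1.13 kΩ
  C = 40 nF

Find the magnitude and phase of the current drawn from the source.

Step 1 — Angular frequency: ω = 2π·f = 2π·727 = 4568 rad/s.
Step 2 — Component impedances:
  R: Z = R = 1130 Ω
  C: Z = 1/(jωC) = -j/(ω·C) = 0 - j5473 Ω
Step 3 — Series combination: Z_total = R + C = 1130 - j5473 Ω = 5588∠-78.3° Ω.
Step 4 — Source phasor: V = 240∠74.2° V = 65.35 + j230.9 V.
Step 5 — Ohm's law: I = V / Z_total = (65.35 + j230.9) / (1130 - j5473) = -0.03811 + j0.01981 A.
Step 6 — Convert to polar: |I| = 0.04295 A, ∠I = 152.5°.

I = 0.04295∠152.5° A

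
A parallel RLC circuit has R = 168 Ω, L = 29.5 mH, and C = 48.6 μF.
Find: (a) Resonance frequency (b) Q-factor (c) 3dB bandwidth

Step 1 — Resonance: ω₀ = 1/√(LC) = 1/√(0.0295·4.86e-05) = 835.2 rad/s.
Step 2 — f₀ = ω₀/(2π) = 132.9 Hz.
Step 3 — Parallel Q: Q = R/(ω₀L) = 168/(835.2·0.0295) = 6.819.
Step 4 — Bandwidth: Δω = ω₀/Q = 122.5 rad/s; BW = Δω/(2π) = 19.49 Hz.

(a) f₀ = 132.9 Hz  (b) Q = 6.819  (c) BW = 19.49 Hz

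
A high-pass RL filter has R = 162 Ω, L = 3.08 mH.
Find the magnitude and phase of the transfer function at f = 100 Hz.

Step 1 — Angular frequency: ω = 2π·100 = 628.3 rad/s.
Step 2 — Transfer function: H(jω) = jωL/(R + jωL).
Step 3 — Numerator jωL = j·1.935; denominator R + jωL = 162 + j1.935.
Step 4 — H = 0.0001427 + j0.01194.
Step 5 — Magnitude: |H| = 0.01194 (-38.5 dB); phase: φ = 89.3°.

|H| = 0.01194 (-38.5 dB), φ = 89.3°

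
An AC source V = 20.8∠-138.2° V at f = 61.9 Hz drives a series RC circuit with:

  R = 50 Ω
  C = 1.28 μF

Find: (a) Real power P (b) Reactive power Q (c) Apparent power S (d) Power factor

Step 1 — Angular frequency: ω = 2π·f = 2π·61.9 = 388.9 rad/s.
Step 2 — Component impedances:
  R: Z = R = 50 Ω
  C: Z = 1/(jωC) = -j/(ω·C) = 0 - j2009 Ω
Step 3 — Series combination: Z_total = R + C = 50 - j2009 Ω = 2009∠-88.6° Ω.
Step 4 — Source phasor: V = 20.8∠-138.2° V = -15.51 - j13.86 V.
Step 5 — Current: I = V / Z = 0.006706 - j0.007886 A = 0.01035∠-49.6° A.
Step 6 — Complex power: S = V·I* = 0.005358 - j0.2152 VA.
Step 7 — Real power: P = Re(S) = 0.005358 W.
Step 8 — Reactive power: Q = Im(S) = -0.2152 VAR.
Step 9 — Apparent power: |S| = 0.2153 VA.
Step 10 — Power factor: PF = P/|S| = 0.02488 (leading).

(a) P = 0.005358 W  (b) Q = -0.2152 VAR  (c) S = 0.2153 VA  (d) PF = 0.02488 (leading)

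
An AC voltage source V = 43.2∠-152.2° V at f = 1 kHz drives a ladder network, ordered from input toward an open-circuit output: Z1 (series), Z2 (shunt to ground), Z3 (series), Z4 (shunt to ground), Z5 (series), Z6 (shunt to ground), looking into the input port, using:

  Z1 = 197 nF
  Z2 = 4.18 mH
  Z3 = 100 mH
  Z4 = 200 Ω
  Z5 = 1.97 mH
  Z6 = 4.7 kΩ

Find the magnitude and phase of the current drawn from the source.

Step 1 — Angular frequency: ω = 2π·f = 2π·1000 = 6283 rad/s.
Step 2 — Component impedances:
  Z1: Z = 1/(jωC) = -j/(ω·C) = 0 - j807.9 Ω
  Z2: Z = jωL = j·6283·0.00418 = 0 + j26.26 Ω
  Z3: Z = jωL = j·6283·0.1 = 0 + j628.3 Ω
  Z4: Z = R = 200 Ω
  Z5: Z = jωL = j·6283·0.00197 = 0 + j12.38 Ω
  Z6: Z = R = 4700 Ω
Step 3 — Ladder network (open output): work backward from the far end, alternating series and parallel combinations. Z_in = 0.2844 - j782.6 Ω = 782.6∠-90.0° Ω.
Step 4 — Source phasor: V = 43.2∠-152.2° V = -38.21 - j20.15 V.
Step 5 — Ohm's law: I = V / Z_total = (-38.21 - j20.15) / (0.2844 - j782.6) = 0.02573 - j0.04884 A.
Step 6 — Convert to polar: |I| = 0.0552 A, ∠I = -62.2°.

I = 0.0552∠-62.2° A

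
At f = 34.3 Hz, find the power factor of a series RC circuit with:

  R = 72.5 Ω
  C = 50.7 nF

Step 1 — Angular frequency: ω = 2π·f = 2π·34.3 = 215.5 rad/s.
Step 2 — Component impedances:
  R: Z = R = 72.5 Ω
  C: Z = 1/(jωC) = -j/(ω·C) = 0 - j9.152e+04 Ω
Step 3 — Series combination: Z_total = R + C = 72.5 - j9.152e+04 Ω = 9.152e+04∠-90.0° Ω.
Step 4 — Power factor: PF = cos(φ) = Re(Z)/|Z| = 72.5/9.152e+04 = 0.0007922.
Step 5 — Type: Im(Z) = -9.152e+04 ⇒ leading (phase φ = -90.0°).

PF = 0.0007922 (leading, φ = -90.0°)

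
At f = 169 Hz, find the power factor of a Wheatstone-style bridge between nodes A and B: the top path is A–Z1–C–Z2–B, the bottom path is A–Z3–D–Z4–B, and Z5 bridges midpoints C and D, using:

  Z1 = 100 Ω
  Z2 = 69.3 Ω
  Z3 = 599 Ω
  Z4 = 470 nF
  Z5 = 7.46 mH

Step 1 — Angular frequency: ω = 2π·f = 2π·169 = 1062 rad/s.
Step 2 — Component impedances:
  Z1: Z = R = 100 Ω
  Z2: Z = R = 69.3 Ω
  Z3: Z = R = 599 Ω
  Z4: Z = 1/(jωC) = -j/(ω·C) = 0 - j2004 Ω
  Z5: Z = jωL = j·1062·0.00746 = 0 + j7.921 Ω
Step 3 — Bridge requires nodal analysis (the Z5 bridge couples midpoints C and D, so the two paths cannot be reduced to a simple series/parallel combination). Setting node B to ground and injecting 1 A at node A, the 3-node admittance system at A, C, D solves to V_A = Z_AB = 155 - j2.244 Ω = 155∠-0.8° Ω.
Step 4 — Power factor: PF = cos(φ) = Re(Z)/|Z| = 154.99/155.01 = 0.9999.
Step 5 — Type: Im(Z) = -2.244 ⇒ leading (phase φ = -0.8°).

PF = 0.9999 (leading, φ = -0.8°)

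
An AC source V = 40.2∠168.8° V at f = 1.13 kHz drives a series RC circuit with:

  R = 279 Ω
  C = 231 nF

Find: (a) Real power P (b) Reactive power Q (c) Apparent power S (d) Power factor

Step 1 — Angular frequency: ω = 2π·f = 2π·1130 = 7100 rad/s.
Step 2 — Component impedances:
  R: Z = R = 279 Ω
  C: Z = 1/(jωC) = -j/(ω·C) = 0 - j609.7 Ω
Step 3 — Series combination: Z_total = R + C = 279 - j609.7 Ω = 670.5∠-65.4° Ω.
Step 4 — Source phasor: V = 40.2∠168.8° V = -39.43 + j7.808 V.
Step 5 — Current: I = V / Z = -0.03506 - j0.04863 A = 0.05995∠-125.8° A.
Step 6 — Complex power: S = V·I* = 1.003 - j2.192 VA.
Step 7 — Real power: P = Re(S) = 1.003 W.
Step 8 — Reactive power: Q = Im(S) = -2.192 VAR.
Step 9 — Apparent power: |S| = 2.41 VA.
Step 10 — Power factor: PF = P/|S| = 0.4161 (leading).

(a) P = 1.003 W  (b) Q = -2.192 VAR  (c) S = 2.41 VA  (d) PF = 0.4161 (leading)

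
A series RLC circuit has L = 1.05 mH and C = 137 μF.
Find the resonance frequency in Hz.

Step 1 — Resonance condition Im(Z)=0 gives ω₀ = 1/√(LC).
Step 2 — ω₀ = 1/√(0.00105·0.000137) = 2637 rad/s.
Step 3 — f₀ = ω₀/(2π) = 419.6 Hz.

f₀ = 419.6 Hz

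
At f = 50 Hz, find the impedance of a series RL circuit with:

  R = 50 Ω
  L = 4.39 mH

Step 1 — Angular frequency: ω = 2π·f = 2π·50 = 314.2 rad/s.
Step 2 — Component impedances:
  R: Z = R = 50 Ω
  L: Z = jωL = j·314.2·0.00439 = 0 + j1.379 Ω
Step 3 — Series combination: Z_total = R + L = 50 + j1.379 Ω = 50.02∠1.6° Ω.

Z = 50 + j1.379 Ω = 50.02∠1.6° Ω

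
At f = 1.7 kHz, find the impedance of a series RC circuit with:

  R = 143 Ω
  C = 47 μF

Step 1 — Angular frequency: ω = 2π·f = 2π·1700 = 1.068e+04 rad/s.
Step 2 — Component impedances:
  R: Z = R = 143 Ω
  C: Z = 1/(jωC) = -j/(ω·C) = 0 - j1.992 Ω
Step 3 — Series combination: Z_total = R + C = 143 - j1.992 Ω = 143∠-0.8° Ω.

Z = 143 - j1.992 Ω = 143∠-0.8° Ω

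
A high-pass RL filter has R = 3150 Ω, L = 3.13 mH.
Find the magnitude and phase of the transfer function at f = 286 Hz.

Step 1 — Angular frequency: ω = 2π·286 = 1797 rad/s.
Step 2 — Transfer function: H(jω) = jωL/(R + jωL).
Step 3 — Numerator jωL = j·5.625; denominator R + jωL = 3150 + j5.625.
Step 4 — H = 3.188e-06 + j0.001786.
Step 5 — Magnitude: |H| = 0.001786 (-55.0 dB); phase: φ = 89.9°.

|H| = 0.001786 (-55.0 dB), φ = 89.9°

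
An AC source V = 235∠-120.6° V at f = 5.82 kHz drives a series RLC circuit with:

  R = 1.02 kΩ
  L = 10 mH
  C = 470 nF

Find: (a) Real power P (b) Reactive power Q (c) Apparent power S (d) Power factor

Step 1 — Angular frequency: ω = 2π·f = 2π·5820 = 3.657e+04 rad/s.
Step 2 — Component impedances:
  R: Z = R = 1020 Ω
  L: Z = jωL = j·3.657e+04·0.01 = 0 + j365.7 Ω
  C: Z = 1/(jωC) = -j/(ω·C) = 0 - j58.18 Ω
Step 3 — Series combination: Z_total = R + L + C = 1020 + j307.5 Ω = 1065∠16.8° Ω.
Step 4 — Source phasor: V = 235∠-120.6° V = -119.6 - j202.3 V.
Step 5 — Current: I = V / Z = -0.1623 - j0.1494 A = 0.2206∠-137.4° A.
Step 6 — Complex power: S = V·I* = 49.63 + j14.96 VA.
Step 7 — Real power: P = Re(S) = 49.63 W.
Step 8 — Reactive power: Q = Im(S) = 14.96 VAR.
Step 9 — Apparent power: |S| = 51.84 VA.
Step 10 — Power factor: PF = P/|S| = 0.9574 (lagging).

(a) P = 49.63 W  (b) Q = 14.96 VAR  (c) S = 51.84 VA  (d) PF = 0.9574 (lagging)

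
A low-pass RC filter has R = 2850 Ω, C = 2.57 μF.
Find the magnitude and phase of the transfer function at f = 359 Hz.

Step 1 — Angular frequency: ω = 2π·359 = 2256 rad/s.
Step 2 — Transfer function: H(jω) = 1/(1 + jωRC).
Step 3 — Denominator: 1 + jωRC = 1 + j·2256·2850·2.57e-06 = 1 + j16.52.
Step 4 — H = 0.00365 - j0.06031.
Step 5 — Magnitude: |H| = 0.06042 (-24.4 dB); phase: φ = -86.5°.

|H| = 0.06042 (-24.4 dB), φ = -86.5°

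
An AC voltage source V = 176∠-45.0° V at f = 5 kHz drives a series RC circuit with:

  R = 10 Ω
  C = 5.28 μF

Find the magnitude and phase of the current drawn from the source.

Step 1 — Angular frequency: ω = 2π·f = 2π·5000 = 3.142e+04 rad/s.
Step 2 — Component impedances:
  R: Z = R = 10 Ω
  C: Z = 1/(jωC) = -j/(ω·C) = 0 - j6.029 Ω
Step 3 — Series combination: Z_total = R + C = 10 - j6.029 Ω = 11.68∠-31.1° Ω.
Step 4 — Source phasor: V = 176∠-45.0° V = 124.5 - j124.5 V.
Step 5 — Ohm's law: I = V / Z_total = (124.5 - j124.5) / (10 - j6.029) = 14.63 - j3.625 A.
Step 6 — Convert to polar: |I| = 15.07 A, ∠I = -13.9°.

I = 15.07∠-13.9° A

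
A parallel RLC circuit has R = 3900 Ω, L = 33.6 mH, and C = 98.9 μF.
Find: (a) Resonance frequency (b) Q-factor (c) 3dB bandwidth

Step 1 — Resonance: ω₀ = 1/√(LC) = 1/√(0.0336·9.89e-05) = 548.6 rad/s.
Step 2 — f₀ = ω₀/(2π) = 87.31 Hz.
Step 3 — Parallel Q: Q = R/(ω₀L) = 3900/(548.6·0.0336) = 211.6.
Step 4 — Bandwidth: Δω = ω₀/Q = 2.593 rad/s; BW = Δω/(2π) = 0.4126 Hz.

(a) f₀ = 87.31 Hz  (b) Q = 211.6  (c) BW = 0.4126 Hz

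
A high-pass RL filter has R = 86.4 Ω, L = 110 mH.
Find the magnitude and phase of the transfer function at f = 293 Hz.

Step 1 — Angular frequency: ω = 2π·293 = 1841 rad/s.
Step 2 — Transfer function: H(jω) = jωL/(R + jωL).
Step 3 — Numerator jωL = j·202.5; denominator R + jωL = 86.4 + j202.5.
Step 4 — H = 0.846 + j0.3609.
Step 5 — Magnitude: |H| = 0.9198 (-0.7 dB); phase: φ = 23.1°.

|H| = 0.9198 (-0.7 dB), φ = 23.1°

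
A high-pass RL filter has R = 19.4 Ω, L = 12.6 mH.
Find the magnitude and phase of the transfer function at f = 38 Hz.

Step 1 — Angular frequency: ω = 2π·38 = 238.8 rad/s.
Step 2 — Transfer function: H(jω) = jωL/(R + jωL).
Step 3 — Numerator jωL = j·3.008; denominator R + jωL = 19.4 + j3.008.
Step 4 — H = 0.02348 + j0.1514.
Step 5 — Magnitude: |H| = 0.1532 (-16.3 dB); phase: φ = 81.2°.

|H| = 0.1532 (-16.3 dB), φ = 81.2°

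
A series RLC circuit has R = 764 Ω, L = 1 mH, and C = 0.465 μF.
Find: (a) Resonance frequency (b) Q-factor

Step 1 — Resonance condition Im(Z)=0 gives ω₀ = 1/√(LC).
Step 2 — ω₀ = 1/√(0.001·4.65e-07) = 4.637e+04 rad/s.
Step 3 — f₀ = ω₀/(2π) = 7381 Hz.
Step 4 — Series Q: Q = ω₀L/R = 4.637e+04·0.001/764 = 0.0607.

(a) f₀ = 7381 Hz  (b) Q = 0.0607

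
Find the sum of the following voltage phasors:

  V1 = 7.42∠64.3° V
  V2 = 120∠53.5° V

Step 1 — Convert each phasor to rectangular form:
  V1 = 7.42·(cos(64.3°) + j·sin(64.3°)) = 3.218 + j6.686 V
  V2 = 120·(cos(53.5°) + j·sin(53.5°)) = 71.38 + j96.46 V
Step 2 — Sum components: V_total = 74.6 + j103.1 V.
Step 3 — Convert to polar: |V_total| = 127.3 V, ∠V_total = 54.1°.

V_total = 127.3∠54.1° V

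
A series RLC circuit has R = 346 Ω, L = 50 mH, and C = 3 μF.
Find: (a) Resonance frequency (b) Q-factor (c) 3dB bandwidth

Step 1 — Resonance condition Im(Z)=0 gives ω₀ = 1/√(LC).
Step 2 — ω₀ = 1/√(0.05·3e-06) = 2582 rad/s.
Step 3 — f₀ = ω₀/(2π) = 410.9 Hz.
Step 4 — Series Q: Q = ω₀L/R = 2582·0.05/346 = 0.3731.
Step 5 — 3dB bandwidth: Δω = ω₀/Q = 6920 rad/s; BW = Δω/(2π) = 1101 Hz.

(a) f₀ = 410.9 Hz  (b) Q = 0.3731  (c) BW = 1101 Hz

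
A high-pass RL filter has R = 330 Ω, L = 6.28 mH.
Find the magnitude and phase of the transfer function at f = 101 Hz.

Step 1 — Angular frequency: ω = 2π·101 = 634.6 rad/s.
Step 2 — Transfer function: H(jω) = jωL/(R + jωL).
Step 3 — Numerator jωL = j·3.985; denominator R + jωL = 330 + j3.985.
Step 4 — H = 0.0001458 + j0.01207.
Step 5 — Magnitude: |H| = 0.01208 (-38.4 dB); phase: φ = 89.3°.

|H| = 0.01208 (-38.4 dB), φ = 89.3°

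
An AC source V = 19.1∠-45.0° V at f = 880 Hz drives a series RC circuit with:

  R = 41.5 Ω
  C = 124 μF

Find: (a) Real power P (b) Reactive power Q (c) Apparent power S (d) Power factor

Step 1 — Angular frequency: ω = 2π·f = 2π·880 = 5529 rad/s.
Step 2 — Component impedances:
  R: Z = R = 41.5 Ω
  C: Z = 1/(jωC) = -j/(ω·C) = 0 - j1.459 Ω
Step 3 — Series combination: Z_total = R + C = 41.5 - j1.459 Ω = 41.53∠-2.0° Ω.
Step 4 — Source phasor: V = 19.1∠-45.0° V = 13.51 - j13.51 V.
Step 5 — Current: I = V / Z = 0.3365 - j0.3136 A = 0.46∠-43.0° A.
Step 6 — Complex power: S = V·I* = 8.78 - j0.3086 VA.
Step 7 — Real power: P = Re(S) = 8.78 W.
Step 8 — Reactive power: Q = Im(S) = -0.3086 VAR.
Step 9 — Apparent power: |S| = 8.785 VA.
Step 10 — Power factor: PF = P/|S| = 0.9994 (leading).

(a) P = 8.78 W  (b) Q = -0.3086 VAR  (c) S = 8.785 VA  (d) PF = 0.9994 (leading)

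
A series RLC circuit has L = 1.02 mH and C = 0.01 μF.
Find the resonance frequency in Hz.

Step 1 — Resonance condition Im(Z)=0 gives ω₀ = 1/√(LC).
Step 2 — ω₀ = 1/√(0.00102·1e-08) = 3.131e+05 rad/s.
Step 3 — f₀ = ω₀/(2π) = 4.983e+04 Hz.

f₀ = 4.983e+04 Hz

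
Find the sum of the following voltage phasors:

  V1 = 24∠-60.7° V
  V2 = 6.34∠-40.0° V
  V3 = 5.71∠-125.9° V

Step 1 — Convert each phasor to rectangular form:
  V1 = 24·(cos(-60.7°) + j·sin(-60.7°)) = 11.75 - j20.93 V
  V2 = 6.34·(cos(-40.0°) + j·sin(-40.0°)) = 4.857 - j4.075 V
  V3 = 5.71·(cos(-125.9°) + j·sin(-125.9°)) = -3.348 - j4.625 V
Step 2 — Sum components: V_total = 13.25 - j29.63 V.
Step 3 — Convert to polar: |V_total| = 32.46 V, ∠V_total = -65.9°.

V_total = 32.46∠-65.9° V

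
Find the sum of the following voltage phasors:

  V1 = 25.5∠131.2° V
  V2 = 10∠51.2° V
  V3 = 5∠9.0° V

Step 1 — Convert each phasor to rectangular form:
  V1 = 25.5·(cos(131.2°) + j·sin(131.2°)) = -16.8 + j19.19 V
  V2 = 10·(cos(51.2°) + j·sin(51.2°)) = 6.266 + j7.793 V
  V3 = 5·(cos(9.0°) + j·sin(9.0°)) = 4.938 + j0.7822 V
Step 2 — Sum components: V_total = -5.592 + j27.76 V.
Step 3 — Convert to polar: |V_total| = 28.32 V, ∠V_total = 101.4°.

V_total = 28.32∠101.4° V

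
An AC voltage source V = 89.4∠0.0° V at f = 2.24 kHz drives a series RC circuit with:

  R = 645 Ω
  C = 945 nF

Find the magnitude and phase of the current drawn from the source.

Step 1 — Angular frequency: ω = 2π·f = 2π·2240 = 1.407e+04 rad/s.
Step 2 — Component impedances:
  R: Z = R = 645 Ω
  C: Z = 1/(jωC) = -j/(ω·C) = 0 - j75.19 Ω
Step 3 — Series combination: Z_total = R + C = 645 - j75.19 Ω = 649.4∠-6.6° Ω.
Step 4 — Source phasor: V = 89.4∠0.0° V = 89.4 V.
Step 5 — Ohm's law: I = V / Z_total = (89.4) / (645 - j75.19) = 0.1367 + j0.01594 A.
Step 6 — Convert to polar: |I| = 0.1377 A, ∠I = 6.6°.

I = 0.1377∠6.6° A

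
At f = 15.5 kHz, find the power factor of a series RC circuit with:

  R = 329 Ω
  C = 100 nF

Step 1 — Angular frequency: ω = 2π·f = 2π·1.55e+04 = 9.739e+04 rad/s.
Step 2 — Component impedances:
  R: Z = R = 329 Ω
  C: Z = 1/(jωC) = -j/(ω·C) = 0 - j102.7 Ω
Step 3 — Series combination: Z_total = R + C = 329 - j102.7 Ω = 344.7∠-17.3° Ω.
Step 4 — Power factor: PF = cos(φ) = Re(Z)/|Z| = 329/344.65 = 0.9546.
Step 5 — Type: Im(Z) = -102.7 ⇒ leading (phase φ = -17.3°).

PF = 0.9546 (leading, φ = -17.3°)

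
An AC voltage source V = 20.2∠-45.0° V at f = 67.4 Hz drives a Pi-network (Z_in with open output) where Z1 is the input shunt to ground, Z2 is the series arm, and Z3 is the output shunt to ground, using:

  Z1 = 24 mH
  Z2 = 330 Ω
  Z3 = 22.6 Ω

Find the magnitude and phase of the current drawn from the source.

Step 1 — Angular frequency: ω = 2π·f = 2π·67.4 = 423.5 rad/s.
Step 2 — Component impedances:
  Z1: Z = jωL = j·423.5·0.024 = 0 + j10.16 Ω
  Z2: Z = R = 330 Ω
  Z3: Z = R = 22.6 Ω
Step 3 — With open output, the series arm Z2 and the output shunt Z3 appear in series to ground: Z2 + Z3 = 352.6 Ω.
Step 4 — Parallel with input shunt Z1: Z_in = Z1 || (Z2 + Z3) = 0.2927 + j10.16 Ω = 10.16∠88.3° Ω.
Step 5 — Source phasor: V = 20.2∠-45.0° V = 14.28 - j14.28 V.
Step 6 — Ohm's law: I = V / Z_total = (14.28 - j14.28) / (0.2927 + j10.16) = -1.365 - j1.446 A.
Step 7 — Convert to polar: |I| = 1.988 A, ∠I = -133.3°.

I = 1.988∠-133.3° A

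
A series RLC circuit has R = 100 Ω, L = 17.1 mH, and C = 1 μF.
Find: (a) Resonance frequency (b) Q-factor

Step 1 — Resonance condition Im(Z)=0 gives ω₀ = 1/√(LC).
Step 2 — ω₀ = 1/√(0.0171·1e-06) = 7647 rad/s.
Step 3 — f₀ = ω₀/(2π) = 1217 Hz.
Step 4 — Series Q: Q = ω₀L/R = 7647·0.0171/100 = 1.308.

(a) f₀ = 1217 Hz  (b) Q = 1.308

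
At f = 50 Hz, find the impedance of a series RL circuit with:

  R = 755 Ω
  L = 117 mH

Step 1 — Angular frequency: ω = 2π·f = 2π·50 = 314.2 rad/s.
Step 2 — Component impedances:
  R: Z = R = 755 Ω
  L: Z = jωL = j·314.2·0.117 = 0 + j36.76 Ω
Step 3 — Series combination: Z_total = R + L = 755 + j36.76 Ω = 755.9∠2.8° Ω.

Z = 755 + j36.76 Ω = 755.9∠2.8° Ω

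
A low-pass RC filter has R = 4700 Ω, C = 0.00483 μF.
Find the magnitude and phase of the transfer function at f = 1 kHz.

Step 1 — Angular frequency: ω = 2π·1000 = 6283 rad/s.
Step 2 — Transfer function: H(jω) = 1/(1 + jωRC).
Step 3 — Denominator: 1 + jωRC = 1 + j·6283·4700·4.83e-09 = 1 + j0.1426.
Step 4 — H = 0.9801 - j0.1398.
Step 5 — Magnitude: |H| = 0.99 (-0.1 dB); phase: φ = -8.1°.

|H| = 0.99 (-0.1 dB), φ = -8.1°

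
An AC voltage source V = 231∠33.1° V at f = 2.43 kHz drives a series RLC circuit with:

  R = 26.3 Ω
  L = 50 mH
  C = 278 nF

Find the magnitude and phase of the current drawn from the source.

Step 1 — Angular frequency: ω = 2π·f = 2π·2430 = 1.527e+04 rad/s.
Step 2 — Component impedances:
  R: Z = R = 26.3 Ω
  L: Z = jωL = j·1.527e+04·0.05 = 0 + j763.4 Ω
  C: Z = 1/(jωC) = -j/(ω·C) = 0 - j235.6 Ω
Step 3 — Series combination: Z_total = R + L + C = 26.3 + j527.8 Ω = 528.5∠87.1° Ω.
Step 4 — Source phasor: V = 231∠33.1° V = 193.5 + j126.1 V.
Step 5 — Ohm's law: I = V / Z_total = (193.5 + j126.1) / (26.3 + j527.8) = 0.2566 - j0.3538 A.
Step 6 — Convert to polar: |I| = 0.4371 A, ∠I = -54.0°.

I = 0.4371∠-54.0° A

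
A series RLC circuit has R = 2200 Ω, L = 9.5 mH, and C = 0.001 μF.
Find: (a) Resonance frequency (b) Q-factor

Step 1 — Resonance condition Im(Z)=0 gives ω₀ = 1/√(LC).
Step 2 — ω₀ = 1/√(0.0095·1e-09) = 3.244e+05 rad/s.
Step 3 — f₀ = ω₀/(2π) = 5.164e+04 Hz.
Step 4 — Series Q: Q = ω₀L/R = 3.244e+05·0.0095/2200 = 1.401.

(a) f₀ = 5.164e+04 Hz  (b) Q = 1.401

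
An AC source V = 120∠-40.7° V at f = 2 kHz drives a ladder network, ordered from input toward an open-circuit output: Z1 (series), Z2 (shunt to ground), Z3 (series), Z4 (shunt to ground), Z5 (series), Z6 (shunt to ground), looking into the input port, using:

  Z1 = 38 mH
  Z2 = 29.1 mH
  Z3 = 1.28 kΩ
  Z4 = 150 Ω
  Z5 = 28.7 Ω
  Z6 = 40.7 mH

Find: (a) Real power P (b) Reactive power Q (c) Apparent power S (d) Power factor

Step 1 — Angular frequency: ω = 2π·f = 2π·2000 = 1.257e+04 rad/s.
Step 2 — Component impedances:
  Z1: Z = jωL = j·1.257e+04·0.038 = 0 + j477.5 Ω
  Z2: Z = jωL = j·1.257e+04·0.0291 = 0 + j365.7 Ω
  Z3: Z = R = 1280 Ω
  Z4: Z = R = 150 Ω
  Z5: Z = R = 28.7 Ω
  Z6: Z = jωL = j·1.257e+04·0.0407 = 0 + j511.5 Ω
Step 3 — Ladder network (open output): work backward from the far end, alternating series and parallel combinations. Z_in = 87.28 + j818.3 Ω = 822.9∠83.9° Ω.
Step 4 — Source phasor: V = 120∠-40.7° V = 90.98 - j78.25 V.
Step 5 — Current: I = V / Z = -0.08283 - j0.12 A = 0.1458∠-124.6° A.
Step 6 — Complex power: S = V·I* = 1.856 + j17.4 VA.
Step 7 — Real power: P = Re(S) = 1.856 W.
Step 8 — Reactive power: Q = Im(S) = 17.4 VAR.
Step 9 — Apparent power: |S| = 17.5 VA.
Step 10 — Power factor: PF = P/|S| = 0.1061 (lagging).

(a) P = 1.856 W  (b) Q = 17.4 VAR  (c) S = 17.5 VA  (d) PF = 0.1061 (lagging)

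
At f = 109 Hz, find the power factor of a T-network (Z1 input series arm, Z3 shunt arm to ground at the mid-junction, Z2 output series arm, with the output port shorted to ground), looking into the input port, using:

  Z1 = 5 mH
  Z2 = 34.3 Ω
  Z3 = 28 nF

Step 1 — Angular frequency: ω = 2π·f = 2π·109 = 684.9 rad/s.
Step 2 — Component impedances:
  Z1: Z = jωL = j·684.9·0.005 = 0 + j3.424 Ω
  Z2: Z = R = 34.3 Ω
  Z3: Z = 1/(jωC) = -j/(ω·C) = 0 - j5.215e+04 Ω
Step 3 — With the output port shorted to ground, the output series arm Z2 runs from the junction to ground; the shunt arm Z3 also runs from the junction to ground. They appear in parallel: Z3 || Z2 = 34.3 - j0.02256 Ω.
Step 4 — Series with input arm Z1: Z_in = Z1 + (Z3 || Z2) = 34.3 + j3.402 Ω = 34.47∠5.7° Ω.
Step 5 — Power factor: PF = cos(φ) = Re(Z)/|Z| = 34.3/34.47 = 0.9951.
Step 6 — Type: Im(Z) = 3.402 ⇒ lagging (phase φ = 5.7°).

PF = 0.9951 (lagging, φ = 5.7°)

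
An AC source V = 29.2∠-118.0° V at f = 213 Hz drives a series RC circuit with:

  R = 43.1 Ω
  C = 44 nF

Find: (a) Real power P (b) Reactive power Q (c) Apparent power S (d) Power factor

Step 1 — Angular frequency: ω = 2π·f = 2π·213 = 1338 rad/s.
Step 2 — Component impedances:
  R: Z = R = 43.1 Ω
  C: Z = 1/(jωC) = -j/(ω·C) = 0 - j1.698e+04 Ω
Step 3 — Series combination: Z_total = R + C = 43.1 - j1.698e+04 Ω = 1.698e+04∠-89.9° Ω.
Step 4 — Source phasor: V = 29.2∠-118.0° V = -13.71 - j25.78 V.
Step 5 — Current: I = V / Z = 0.001516 - j0.0008111 A = 0.001719∠-28.1° A.
Step 6 — Complex power: S = V·I* = 0.0001274 - j0.05021 VA.
Step 7 — Real power: P = Re(S) = 0.0001274 W.
Step 8 — Reactive power: Q = Im(S) = -0.05021 VAR.
Step 9 — Apparent power: |S| = 0.05021 VA.
Step 10 — Power factor: PF = P/|S| = 0.002538 (leading).

(a) P = 0.0001274 W  (b) Q = -0.05021 VAR  (c) S = 0.05021 VA  (d) PF = 0.002538 (leading)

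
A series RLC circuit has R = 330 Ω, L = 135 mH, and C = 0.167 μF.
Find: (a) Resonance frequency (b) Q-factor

Step 1 — Resonance condition Im(Z)=0 gives ω₀ = 1/√(LC).
Step 2 — ω₀ = 1/√(0.135·1.67e-07) = 6660 rad/s.
Step 3 — f₀ = ω₀/(2π) = 1060 Hz.
Step 4 — Series Q: Q = ω₀L/R = 6660·0.135/330 = 2.725.

(a) f₀ = 1060 Hz  (b) Q = 2.725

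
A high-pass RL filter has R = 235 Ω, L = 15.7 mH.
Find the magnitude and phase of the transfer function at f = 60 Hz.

Step 1 — Angular frequency: ω = 2π·60 = 377 rad/s.
Step 2 — Transfer function: H(jω) = jωL/(R + jωL).
Step 3 — Numerator jωL = j·5.919; denominator R + jωL = 235 + j5.919.
Step 4 — H = 0.0006339 + j0.02517.
Step 5 — Magnitude: |H| = 0.02518 (-32.0 dB); phase: φ = 88.6°.

|H| = 0.02518 (-32.0 dB), φ = 88.6°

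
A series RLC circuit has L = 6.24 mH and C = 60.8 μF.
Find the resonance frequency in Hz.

Step 1 — Resonance condition Im(Z)=0 gives ω₀ = 1/√(LC).
Step 2 — ω₀ = 1/√(0.00624·6.08e-05) = 1624 rad/s.
Step 3 — f₀ = ω₀/(2π) = 258.4 Hz.

f₀ = 258.4 Hz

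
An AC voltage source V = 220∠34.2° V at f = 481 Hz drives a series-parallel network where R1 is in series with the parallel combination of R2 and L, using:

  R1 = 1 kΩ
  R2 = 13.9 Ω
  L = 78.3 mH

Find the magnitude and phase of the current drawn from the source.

Step 1 — Angular frequency: ω = 2π·f = 2π·481 = 3022 rad/s.
Step 2 — Component impedances:
  R1: Z = R = 1000 Ω
  R2: Z = R = 13.9 Ω
  L: Z = jωL = j·3022·0.0783 = 0 + j236.6 Ω
Step 3 — Parallel branch: R2 || L = 1/(1/R2 + 1/L) = 13.85 + j0.8137 Ω.
Step 4 — Series with R1: Z_total = R1 + (R2 || L) = 1014 + j0.8137 Ω = 1014∠0.0° Ω.
Step 5 — Source phasor: V = 220∠34.2° V = 182 + j123.7 V.
Step 6 — Ohm's law: I = V / Z_total = (182 + j123.7) / (1014 + j0.8137) = 0.1796 + j0.1218 A.
Step 7 — Convert to polar: |I| = 0.217 A, ∠I = 34.2°.

I = 0.217∠34.2° A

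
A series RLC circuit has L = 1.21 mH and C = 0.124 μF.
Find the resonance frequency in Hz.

Step 1 — Resonance condition Im(Z)=0 gives ω₀ = 1/√(LC).
Step 2 — ω₀ = 1/√(0.00121·1.24e-07) = 8.164e+04 rad/s.
Step 3 — f₀ = ω₀/(2π) = 1.299e+04 Hz.

f₀ = 1.299e+04 Hz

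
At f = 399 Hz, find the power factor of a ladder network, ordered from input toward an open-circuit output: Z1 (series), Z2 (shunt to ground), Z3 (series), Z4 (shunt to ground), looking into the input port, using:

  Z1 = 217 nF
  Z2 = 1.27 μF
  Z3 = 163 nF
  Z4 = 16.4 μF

Step 1 — Angular frequency: ω = 2π·f = 2π·399 = 2507 rad/s.
Step 2 — Component impedances:
  Z1: Z = 1/(jωC) = -j/(ω·C) = 0 - j1838 Ω
  Z2: Z = 1/(jωC) = -j/(ω·C) = 0 - j314.1 Ω
  Z3: Z = 1/(jωC) = -j/(ω·C) = 0 - j2447 Ω
  Z4: Z = 1/(jωC) = -j/(ω·C) = 0 - j24.32 Ω
Step 3 — Ladder network (open output): work backward from the far end, alternating series and parallel combinations. Z_in = 0 - j2117 Ω = 2117∠-90.0° Ω.
Step 4 — Power factor: PF = cos(φ) = Re(Z)/|Z| = 0/2117 = 0.
Step 5 — Type: Im(Z) = -2117 ⇒ leading (phase φ = -90.0°).

PF = 0 (leading, φ = -90.0°)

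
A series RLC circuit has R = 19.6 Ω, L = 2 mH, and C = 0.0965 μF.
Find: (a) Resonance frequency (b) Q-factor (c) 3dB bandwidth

Step 1 — Resonance: ω₀ = 1/√(LC) = 1/√(0.002·9.65e-08) = 7.198e+04 rad/s.
Step 2 — f₀ = ω₀/(2π) = 1.146e+04 Hz.
Step 3 — Series Q: Q = ω₀L/R = 7.198e+04·0.002/19.6 = 7.345.
Step 4 — Bandwidth: Δω = ω₀/Q = 9800 rad/s; BW = Δω/(2π) = 1560 Hz.

(a) f₀ = 1.146e+04 Hz  (b) Q = 7.345  (c) BW = 1560 Hz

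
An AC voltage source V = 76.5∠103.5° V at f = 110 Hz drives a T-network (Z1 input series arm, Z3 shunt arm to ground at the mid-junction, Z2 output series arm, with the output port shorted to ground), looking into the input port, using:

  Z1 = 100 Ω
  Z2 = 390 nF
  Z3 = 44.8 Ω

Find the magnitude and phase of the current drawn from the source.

Step 1 — Angular frequency: ω = 2π·f = 2π·110 = 691.2 rad/s.
Step 2 — Component impedances:
  Z1: Z = R = 100 Ω
  Z2: Z = 1/(jωC) = -j/(ω·C) = 0 - j3710 Ω
  Z3: Z = R = 44.8 Ω
Step 3 — With the output port shorted to ground, the output series arm Z2 runs from the junction to ground; the shunt arm Z3 also runs from the junction to ground. They appear in parallel: Z3 || Z2 = 44.79 - j0.5409 Ω.
Step 4 — Series with input arm Z1: Z_in = Z1 + (Z3 || Z2) = 144.8 - j0.5409 Ω = 144.8∠-0.2° Ω.
Step 5 — Source phasor: V = 76.5∠103.5° V = -17.86 + j74.39 V.
Step 6 — Ohm's law: I = V / Z_total = (-17.86 + j74.39) / (144.8 - j0.5409) = -0.1253 + j0.5133 A.
Step 7 — Convert to polar: |I| = 0.5283 A, ∠I = 103.7°.

I = 0.5283∠103.7° A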